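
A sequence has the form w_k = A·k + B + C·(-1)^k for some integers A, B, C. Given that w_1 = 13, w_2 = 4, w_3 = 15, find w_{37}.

49

Plug in k = 1, 2, 3: A + B - C = 13; 2A + B + C = 4; 3A + B - C = 15.
Subtracting the first from the second: A + 2C = -9.
Subtracting the second from the third: A - 2C = 11.
Solving: C = -5, A = 1, then B = 7.
So w_k = 1·k + 7 + (-5)·(-1)^k; at k=37 this is 49.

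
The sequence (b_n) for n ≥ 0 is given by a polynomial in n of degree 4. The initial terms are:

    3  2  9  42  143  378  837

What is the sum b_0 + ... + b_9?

1st diffs: -1, 7, 33, 101, 235, 459.
2nd diffs: 8, 26, 68, 134, 224.
3rd diffs: 18, 42, 66, 90.
4th diffs: 24, 24, 24 (constant).
So b_n = n^4 - 3n^3 + 6n^2 - 5n + 3.
Continuing: 1634, 2907, 4818.
Summing n = 0..9 (10 terms) gives 10773.

10773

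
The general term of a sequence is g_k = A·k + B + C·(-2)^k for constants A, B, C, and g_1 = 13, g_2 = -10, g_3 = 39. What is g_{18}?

-1048554

Write the equations: A + B - 2C = 13; 2A + B + 4C = -10; 3A + B - 8C = 39.
Subtracting the first from the second: A + 6C = -23.
Subtracting the second from the third: A - 12C = 49.
Solving: C = -4, A = 1, then B = 4.
So g_k = 1·k + 4 + (-4)·(-2)^k; at k=18 this is -1048554.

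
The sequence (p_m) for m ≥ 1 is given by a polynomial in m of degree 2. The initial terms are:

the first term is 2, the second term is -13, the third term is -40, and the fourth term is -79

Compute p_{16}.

1st diffs: -15, -27, -39.
2nd diffs: -12, -12 (constant).
Newton forward-difference form: p_m = 2 + (-15)·C(m-1,1) + (-12)·C(m-1,2).
At m = 16: m-1 = 15, so p_{16} = 2 - 225 - 1260 = -1483.

-1483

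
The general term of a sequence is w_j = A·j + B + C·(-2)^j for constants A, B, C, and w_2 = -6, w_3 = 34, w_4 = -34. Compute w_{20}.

-3145650

The three given values yield: 2A + B + 4C = -6; 3A + B - 8C = 34; 4A + B + 16C = -34.
Subtracting the first from the second: A - 12C = 40.
Subtracting the second from the third: A + 24C = -68.
Solving: C = -3, A = 4, then B = -2.
Hence w_{20} = 4·20 + (-2) + (-3)·1048576 = -3145650.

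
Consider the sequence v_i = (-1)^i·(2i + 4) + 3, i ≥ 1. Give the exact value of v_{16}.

39

(-1)^16 = 1; 2i + 4 at i=16 is 36; so v_{16} = 39.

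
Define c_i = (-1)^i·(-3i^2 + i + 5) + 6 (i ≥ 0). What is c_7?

(-1)^7 = -1; -3i^2 + i + 5 at i=7 is -135; so c_7 = 141.

141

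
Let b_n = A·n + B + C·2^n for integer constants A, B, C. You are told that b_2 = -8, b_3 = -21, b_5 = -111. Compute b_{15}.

-131025

Plug in n = 2, 3, 5: 2A + B + 4C = -8; 3A + B + 8C = -21; 5A + B + 32C = -111.
Subtracting the first from the second: A + 4C = -13.
Subtracting the second from the third: 2A + 24C = -90.
Solving: C = -4, A = 3, then B = 2.
So b_n = 3·n + 2 + (-4)·2^n; at n=15 this is -131025.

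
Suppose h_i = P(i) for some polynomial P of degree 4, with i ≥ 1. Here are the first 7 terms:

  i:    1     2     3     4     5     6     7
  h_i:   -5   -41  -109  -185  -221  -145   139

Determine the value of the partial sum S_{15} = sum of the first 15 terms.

86417

1st diffs: -36, -68, -76, -36, 76, 284.
2nd diffs: -32, -8, 40, 112, 208.
3rd diffs: 24, 48, 72, 96.
4th diffs: 24, 24, 24 (constant).
Newton forward-difference form: h_i = -5 + (-36)·C(i-1,1) + (-32)·C(i-1,2) + 24·C(i-1,3) + 24·C(i-1,4).
Continuing: …, 751, 1835, 3559, 6115, …, h_{15} = 29339.
Summing i = 1..15 (15 terms) gives 86417.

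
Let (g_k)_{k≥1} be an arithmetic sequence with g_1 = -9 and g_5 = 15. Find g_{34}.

189

Common difference d = (15 - (-9)) / (5 - 1) = 6.
g_k = -9 + (k - 1)·6.
g_{34} = -9 + 33·6 = 189.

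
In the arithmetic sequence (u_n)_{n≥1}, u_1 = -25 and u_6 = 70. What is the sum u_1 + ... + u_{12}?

Common difference d = (70 - (-25)) / (6 - 1) = 19.
u_n = -25 + (n - 1)·19.
u_{12} = 184; S = 12·(-25 + 184)/2 = 954.

954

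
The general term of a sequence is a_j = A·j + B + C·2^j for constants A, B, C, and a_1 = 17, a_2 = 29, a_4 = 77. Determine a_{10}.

Write the equations: A + B + 2C = 17; 2A + B + 4C = 29; 4A + B + 16C = 77.
Subtracting the first from the second: A + 2C = 12.
Subtracting the second from the third: 2A + 12C = 48.
Solving: C = 3, A = 6, then B = 5.
Hence a_{10} = 6·10 + 5 + 3·1024 = 3137.

3137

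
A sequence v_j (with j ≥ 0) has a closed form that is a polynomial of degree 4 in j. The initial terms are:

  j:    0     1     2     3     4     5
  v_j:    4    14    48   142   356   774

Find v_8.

4452

1st diffs: 10, 34, 94, 214, 418.
2nd diffs: 24, 60, 120, 204.
3rd diffs: 36, 60, 84.
4th diffs: 24, 24 (constant).
Newton forward-difference form: v_j = 4 + 10·C(j,1) + 24·C(j,2) + 36·C(j,3) + 24·C(j,4).
At j = 8: j = 8, so v_8 = 4 + 80 + 672 + 2016 + 1680 = 4452.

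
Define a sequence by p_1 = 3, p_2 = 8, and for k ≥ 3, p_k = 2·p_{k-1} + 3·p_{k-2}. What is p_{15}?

13153165

Applying the relation repeatedly:
p_3 = 25, p_4 = 74, p_5 = 223, …, p_{12} = 487154, p_{13} = 1461463, p_{14} = 4384388, p_{15} = 13153165.
(Characteristic roots are 3 and -1.)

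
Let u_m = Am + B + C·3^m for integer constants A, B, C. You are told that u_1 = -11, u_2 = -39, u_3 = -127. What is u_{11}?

-885711

Write the equations: A + B + 3C = -11; 2A + B + 9C = -39; 3A + B + 27C = -127.
Subtracting the first from the second: A + 6C = -28.
Subtracting the second from the third: A + 18C = -88.
Solving: C = -5, A = 2, then B = 2.
So u_m = 2·m + 2 + (-5)·3^m; at m=11 this is -885711.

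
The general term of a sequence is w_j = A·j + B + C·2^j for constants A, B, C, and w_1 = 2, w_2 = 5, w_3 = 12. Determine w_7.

Write the equations: A + B + 2C = 2; 2A + B + 4C = 5; 3A + B + 8C = 12.
Subtracting the first from the second: A + 2C = 3.
Subtracting the second from the third: A + 4C = 7.
Solving: C = 2, A = -1, then B = -1.
So w_j = -1·j + (-1) + 2·2^j; at j=7 this is 248.

248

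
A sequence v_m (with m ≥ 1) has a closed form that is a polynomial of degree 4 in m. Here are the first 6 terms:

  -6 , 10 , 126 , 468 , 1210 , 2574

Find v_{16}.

133584

1st diffs: 16, 116, 342, 742, 1364.
2nd diffs: 100, 226, 400, 622.
3rd diffs: 126, 174, 222.
4th diffs: 48, 48 (constant).
So v_m = 2m^4 + m^3 - 6m^2 - 3m.
Evaluating at m = 16 gives v_{16} = 133584.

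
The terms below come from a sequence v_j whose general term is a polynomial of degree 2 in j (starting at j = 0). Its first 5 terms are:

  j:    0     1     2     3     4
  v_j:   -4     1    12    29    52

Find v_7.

157

1st diffs: 5, 11, 17, 23.
2nd diffs: 6, 6, 6 (constant).
Newton forward-difference form: v_j = -4 + 5·C(j,1) + 6·C(j,2).
At j = 7: j = 7, so v_7 = -4 + 35 + 126 = 157.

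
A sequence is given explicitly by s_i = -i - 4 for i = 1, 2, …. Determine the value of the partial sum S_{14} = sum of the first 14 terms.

Over i = 1..14: Σi = 105.
Total = (-1)·105 + (-4)·14 = -161.

-161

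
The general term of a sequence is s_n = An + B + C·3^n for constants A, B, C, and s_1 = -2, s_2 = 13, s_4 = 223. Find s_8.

19651

Plug in n = 1, 2, 4: A + B + 3C = -2; 2A + B + 9C = 13; 4A + B + 81C = 223.
Subtracting the first from the second: A + 6C = 15.
Subtracting the second from the third: 2A + 72C = 210.
Solving: C = 3, A = -3, then B = -8.
Therefore s_8 = -24 + (-8) + 3·6561 = 19651.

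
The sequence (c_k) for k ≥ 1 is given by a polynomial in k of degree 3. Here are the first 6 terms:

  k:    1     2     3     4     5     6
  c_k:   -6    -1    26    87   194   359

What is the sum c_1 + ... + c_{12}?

1st diffs: 5, 27, 61, 107, 165.
2nd diffs: 22, 34, 46, 58.
3rd diffs: 12, 12, 12 (constant).
Newton forward-difference form: c_k = -6 + 5·C(k-1,1) + 22·C(k-1,2) + 12·C(k-1,3).
Continuing: …, 594, 911, 1322, 1839, …, c_{12} = 3239.
Summing k = 1..12 (12 terms) gives 11038.

11038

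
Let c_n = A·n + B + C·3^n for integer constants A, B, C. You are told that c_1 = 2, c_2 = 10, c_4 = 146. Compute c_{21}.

20920706322

The three given values yield: A + B + 3C = 2; 2A + B + 9C = 10; 4A + B + 81C = 146.
Subtracting the first from the second: A + 6C = 8.
Subtracting the second from the third: 2A + 72C = 136.
Solving: C = 2, A = -4, then B = 0.
Hence c_{21} = -4·21 + 0 + 2·10460353203 = 20920706322.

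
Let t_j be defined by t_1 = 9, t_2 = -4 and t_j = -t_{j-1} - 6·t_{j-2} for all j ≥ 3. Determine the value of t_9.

-590

t_3 = -50  t_4 = 74  t_5 = 226  t_6 = -670  t_7 = -686  t_8 = 4706  t_9 = -590.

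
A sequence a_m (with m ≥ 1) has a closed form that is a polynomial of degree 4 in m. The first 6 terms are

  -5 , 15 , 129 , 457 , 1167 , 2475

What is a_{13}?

1st diffs: 20, 114, 328, 710, 1308.
2nd diffs: 94, 214, 382, 598.
3rd diffs: 120, 168, 216.
4th diffs: 48, 48 (constant).
Newton forward-difference form: a_m = -5 + 20·C(m-1,1) + 94·C(m-1,2) + 120·C(m-1,3) + 48·C(m-1,4).
At m = 13: m-1 = 12, so a_{13} = -5 + 240 + 6204 + 26400 + 23760 = 56599.

56599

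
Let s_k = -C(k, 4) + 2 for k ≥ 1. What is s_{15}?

-1363

C(15, 4) = 1365, so s_{15} = -1363.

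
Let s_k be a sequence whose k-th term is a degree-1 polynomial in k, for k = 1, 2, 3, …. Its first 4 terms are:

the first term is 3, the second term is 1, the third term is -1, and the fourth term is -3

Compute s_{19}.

-33

1st diffs: -2, -2, -2 (constant).
So s_k = -2k + 5.
Evaluating at k = 19 gives s_{19} = -33.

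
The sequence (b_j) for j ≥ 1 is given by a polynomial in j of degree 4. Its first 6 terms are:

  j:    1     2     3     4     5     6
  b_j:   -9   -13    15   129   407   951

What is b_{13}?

25815

1st diffs: -4, 28, 114, 278, 544.
2nd diffs: 32, 86, 164, 266.
3rd diffs: 54, 78, 102.
4th diffs: 24, 24 (constant).
Newton forward-difference form: b_j = -9 + (-4)·C(j-1,1) + 32·C(j-1,2) + 54·C(j-1,3) + 24·C(j-1,4).
At j = 13: j-1 = 12, so b_{13} = -9 - 48 + 2112 + 11880 + 11880 = 25815.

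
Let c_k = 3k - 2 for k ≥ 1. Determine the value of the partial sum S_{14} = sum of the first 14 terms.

Over k = 1..14: Σk = 105.
Total = (3)·105 + (-2)·14 = 287.

287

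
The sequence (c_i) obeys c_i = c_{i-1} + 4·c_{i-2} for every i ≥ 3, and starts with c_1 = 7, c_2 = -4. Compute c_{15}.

Iterate the recurrence:
c_3 = 24  c_4 = 8  c_5 = 104  …  c_{12} = 51656  c_{13} = 135272  c_{14} = 341896  c_{15} = 882984.

882984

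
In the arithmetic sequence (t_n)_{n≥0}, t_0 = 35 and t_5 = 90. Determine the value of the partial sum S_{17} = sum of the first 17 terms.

Common difference d = (90 - 35) / (5 - 0) = 11.
t_n = 35 + (n - 0)·11.
t_{16} = 211; S = 17·(35 + 211)/2 = 2091.

2091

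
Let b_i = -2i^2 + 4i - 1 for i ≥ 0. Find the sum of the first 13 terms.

-1001

Over i = 0..12: Σi = 78, Σi² = 650.
Total = (-2)·650 + (4)·78 + (-1)·13 = -1001.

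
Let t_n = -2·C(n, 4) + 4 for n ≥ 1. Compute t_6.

C(6, 4) = 15, so t_6 = -26.

-26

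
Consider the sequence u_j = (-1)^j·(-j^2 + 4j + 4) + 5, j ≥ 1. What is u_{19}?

286

(-1)^19 = -1; -j^2 + 4j + 4 at j=19 is -281; so u_{19} = 286.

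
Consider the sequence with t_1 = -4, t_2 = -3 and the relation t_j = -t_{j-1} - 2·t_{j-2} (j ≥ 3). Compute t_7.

Applying the relation repeatedly:
t_3 = 11; t_4 = -5; t_5 = -17; t_6 = 27; t_7 = 7.

7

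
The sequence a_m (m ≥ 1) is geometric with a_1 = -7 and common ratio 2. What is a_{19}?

-1835008

a_m = (-7)·2^(m-1).
a_{19} = (-7)·2^18 = -1835008.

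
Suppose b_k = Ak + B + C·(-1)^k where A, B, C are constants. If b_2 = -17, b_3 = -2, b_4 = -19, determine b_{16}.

Write the equations: 2A + B + C = -17; 3A + B - C = -2; 4A + B + C = -19.
Subtracting the first from the second: A - 2C = 15.
Subtracting the second from the third: A + 2C = -17.
Solving: C = -8, A = -1, then B = -7.
So b_k = -1·k + (-7) + (-8)·(-1)^k; at k=16 this is -31.

-31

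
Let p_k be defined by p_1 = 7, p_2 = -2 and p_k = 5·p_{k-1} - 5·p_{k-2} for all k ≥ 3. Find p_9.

Iterate the recurrence:
p_3 = -45;  p_4 = -215;  p_5 = -850;  p_6 = -3175;  p_7 = -11625;  p_8 = -42250;  p_9 = -153125.

-153125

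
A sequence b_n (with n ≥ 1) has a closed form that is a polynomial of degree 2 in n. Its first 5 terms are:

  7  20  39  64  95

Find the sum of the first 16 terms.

5032

1st diffs: 13, 19, 25, 31.
2nd diffs: 6, 6, 6 (constant).
Newton forward-difference form: b_n = 7 + 13·C(n-1,1) + 6·C(n-1,2).
Continuing: …, 132, 175, 224, 279, …, b_{16} = 832.
Summing n = 1..16 (16 terms) gives 5032.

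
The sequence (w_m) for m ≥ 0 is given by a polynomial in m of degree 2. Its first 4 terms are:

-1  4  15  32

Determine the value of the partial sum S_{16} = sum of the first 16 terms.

3944

1st diffs: 5, 11, 17.
2nd diffs: 6, 6 (constant).
Newton forward-difference form: w_m = -1 + 5·C(m,1) + 6·C(m,2).
Continuing: …, 55, 84, 119, 160, …, w_{15} = 704.
Summing m = 0..15 (16 terms) gives 3944.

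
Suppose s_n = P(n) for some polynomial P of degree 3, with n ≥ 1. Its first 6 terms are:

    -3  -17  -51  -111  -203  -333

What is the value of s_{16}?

-5043

1st diffs: -14, -34, -60, -92, -130.
2nd diffs: -20, -26, -32, -38.
3rd diffs: -6, -6, -6 (constant).
So s_n = -n^3 - 4n^2 + 5n - 3.
Evaluating at n = 16 gives s_{16} = -5043.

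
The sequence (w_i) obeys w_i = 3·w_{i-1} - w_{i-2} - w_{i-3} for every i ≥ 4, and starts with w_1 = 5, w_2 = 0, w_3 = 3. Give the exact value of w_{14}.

21980

Iterate the recurrence:
w_4 = 4; w_5 = 9; w_6 = 20; …; w_{11} = 1563; w_{12} = 3772; w_{13} = 9105; w_{14} = 21980.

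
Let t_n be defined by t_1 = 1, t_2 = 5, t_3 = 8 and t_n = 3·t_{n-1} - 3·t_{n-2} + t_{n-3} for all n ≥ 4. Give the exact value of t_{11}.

Step forward from the initial values:
t_4 = 10  t_5 = 11  t_6 = 11  t_7 = 10  t_8 = 8  t_9 = 5  t_{10} = 1  t_{11} = -4.

-4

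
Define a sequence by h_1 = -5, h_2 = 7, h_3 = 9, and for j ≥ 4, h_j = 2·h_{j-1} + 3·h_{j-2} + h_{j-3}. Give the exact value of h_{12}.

268670

Compute successive terms:
h_4 = 34  h_5 = 102  h_6 = 315  h_7 = 970  h_8 = 2987  h_9 = 9199  h_{10} = 28329  h_{11} = 87242  h_{12} = 268670.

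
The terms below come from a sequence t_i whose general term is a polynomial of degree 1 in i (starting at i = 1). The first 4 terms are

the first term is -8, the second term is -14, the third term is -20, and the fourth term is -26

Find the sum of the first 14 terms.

1st diffs: -6, -6, -6 (constant).
So t_i = -6i - 2.
Continuing: …, -32, -38, -44, -50, …, t_{14} = -86.
Summing i = 1..14 (14 terms) gives -658.

-658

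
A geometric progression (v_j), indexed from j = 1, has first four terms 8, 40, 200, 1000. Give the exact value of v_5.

Common ratio r = 5.
v_j = 8·5^(j-1).
v_5 = 8·5^4 = 5000.

5000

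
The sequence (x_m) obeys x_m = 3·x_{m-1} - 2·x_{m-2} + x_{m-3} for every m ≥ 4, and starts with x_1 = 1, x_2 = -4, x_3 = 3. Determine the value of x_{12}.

Compute successive terms:
x_4 = 18; x_5 = 44; x_6 = 99; x_7 = 227; x_8 = 527; x_9 = 1226; x_{10} = 2851; x_{11} = 6628; x_{12} = 15408.

15408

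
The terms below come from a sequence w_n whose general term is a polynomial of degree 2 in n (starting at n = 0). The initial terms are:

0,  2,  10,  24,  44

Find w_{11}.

1st diffs: 2, 8, 14, 20.
2nd diffs: 6, 6, 6 (constant).
So w_n = 3n^2 - n.
Evaluating at n = 11 gives w_{11} = 352.

352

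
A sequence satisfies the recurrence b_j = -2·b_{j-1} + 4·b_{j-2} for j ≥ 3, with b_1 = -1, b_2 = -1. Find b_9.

Compute successive terms:
b_3 = -2; b_4 = 0; b_5 = -8; b_6 = 16; b_7 = -64; b_8 = 192; b_9 = -640.

-640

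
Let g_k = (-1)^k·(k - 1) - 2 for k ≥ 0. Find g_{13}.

-14

(-1)^13 = -1; k - 1 at k=13 is 12; so g_{13} = -14.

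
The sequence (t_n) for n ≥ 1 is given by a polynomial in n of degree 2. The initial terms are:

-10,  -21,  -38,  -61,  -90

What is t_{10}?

-325

1st diffs: -11, -17, -23, -29.
2nd diffs: -6, -6, -6 (constant).
Newton forward-difference form: t_n = -10 + (-11)·C(n-1,1) + (-6)·C(n-1,2).
At n = 10: n-1 = 9, so t_{10} = -10 - 99 - 216 = -325.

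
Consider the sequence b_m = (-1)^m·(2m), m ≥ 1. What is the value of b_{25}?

-50

(-1)^25 = -1; 2m at m=25 is 50; so b_{25} = -50.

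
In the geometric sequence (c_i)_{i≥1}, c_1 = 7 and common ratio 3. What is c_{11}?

413343

c_i = 7·3^(i-1).
c_{11} = 7·3^10 = 413343.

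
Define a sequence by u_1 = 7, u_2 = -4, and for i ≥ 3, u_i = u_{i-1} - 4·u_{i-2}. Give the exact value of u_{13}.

-26768

u_3 = -32;  u_4 = -16;  u_5 = 112;  …;  u_{10} = 4016;  u_{11} = 3568;  u_{12} = -12496;  u_{13} = -26768.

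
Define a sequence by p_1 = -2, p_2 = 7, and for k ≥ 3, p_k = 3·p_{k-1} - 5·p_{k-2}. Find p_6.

p_3 = 31; p_4 = 58; p_5 = 19; p_6 = -233.

-233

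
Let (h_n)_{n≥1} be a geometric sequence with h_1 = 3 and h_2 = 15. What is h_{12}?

Common ratio r = 5.
h_n = 3·5^(n-1).
h_{12} = 3·5^11 = 146484375.

146484375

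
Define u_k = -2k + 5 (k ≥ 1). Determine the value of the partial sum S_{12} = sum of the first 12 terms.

-96

Over k = 1..12: Σk = 78.
Total = (-2)·78 + (5)·12 = -96.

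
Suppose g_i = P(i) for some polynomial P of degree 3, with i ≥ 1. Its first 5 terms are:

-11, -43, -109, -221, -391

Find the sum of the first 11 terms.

1st diffs: -32, -66, -112, -170.
2nd diffs: -34, -46, -58.
3rd diffs: -12, -12 (constant).
Newton forward-difference form: g_i = -11 + (-32)·C(i-1,1) + (-34)·C(i-1,2) + (-12)·C(i-1,3).
Continuing: …, -631, -953, -1369, -1891, …, g_{11} = -3301.
Summing i = 1..11 (11 terms) gives -11451.

-11451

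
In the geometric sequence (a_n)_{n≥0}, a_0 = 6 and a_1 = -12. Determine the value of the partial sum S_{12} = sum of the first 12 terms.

-8190

Common ratio r = -2.
a_n = 6·(-2)^(n-0).
S = 6·((-2)^12 - 1)/(-2 - 1) = 6·(4096 - 1)/(-3) = -8190.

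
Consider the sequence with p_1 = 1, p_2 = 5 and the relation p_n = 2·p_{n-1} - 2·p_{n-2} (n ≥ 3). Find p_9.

Iterate the recurrence:
p_3 = 8;  p_4 = 6;  p_5 = -4;  p_6 = -20;  p_7 = -32;  p_8 = -24;  p_9 = 16.

16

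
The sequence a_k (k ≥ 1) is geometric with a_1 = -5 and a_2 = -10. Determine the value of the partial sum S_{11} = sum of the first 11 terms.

Common ratio r = 2.
a_k = (-5)·2^(k-1).
S = (-5)·(2^11 - 1)/(2 - 1) = (-5)·(2048 - 1)/(1) = -10235.

-10235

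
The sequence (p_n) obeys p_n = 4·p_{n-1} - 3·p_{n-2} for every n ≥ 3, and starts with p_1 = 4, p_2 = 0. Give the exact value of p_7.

-1452

p_3 = -12; p_4 = -48; p_5 = -156; p_6 = -480; p_7 = -1452.
(Characteristic roots are 3 and 1.)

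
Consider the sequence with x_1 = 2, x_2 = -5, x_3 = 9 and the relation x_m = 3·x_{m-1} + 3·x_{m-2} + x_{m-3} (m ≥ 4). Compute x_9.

Compute successive terms:
x_4 = 14, x_5 = 64, x_6 = 243, x_7 = 935, x_8 = 3598, x_9 = 13842.

13842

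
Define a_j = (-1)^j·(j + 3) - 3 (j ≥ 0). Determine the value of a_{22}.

(-1)^22 = 1; j + 3 at j=22 is 25; so a_{22} = 22.

22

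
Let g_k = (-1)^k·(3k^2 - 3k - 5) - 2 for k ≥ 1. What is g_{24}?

(-1)^24 = 1; 3k^2 - 3k - 5 at k=24 is 1651; so g_{24} = 1649.

1649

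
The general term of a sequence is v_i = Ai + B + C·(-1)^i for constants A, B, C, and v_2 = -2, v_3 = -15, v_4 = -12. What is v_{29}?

Write the equations: 2A + B + C = -2; 3A + B - C = -15; 4A + B + C = -12.
Subtracting the first from the second: A - 2C = -13.
Subtracting the second from the third: A + 2C = 3.
Solving: C = 4, A = -5, then B = 4.
So v_i = -5·i + 4 + 4·(-1)^i; at i=29 this is -145.

-145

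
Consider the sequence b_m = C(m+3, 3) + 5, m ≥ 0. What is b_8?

170

C(11, 3) = 165, so b_8 = 170.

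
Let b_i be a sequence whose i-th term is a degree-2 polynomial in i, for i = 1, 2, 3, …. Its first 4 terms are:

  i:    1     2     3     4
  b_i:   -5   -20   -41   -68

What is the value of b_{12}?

-500

1st diffs: -15, -21, -27.
2nd diffs: -6, -6 (constant).
So b_i = -3i^2 - 6i + 4.
Evaluating at i = 12 gives b_{12} = -500.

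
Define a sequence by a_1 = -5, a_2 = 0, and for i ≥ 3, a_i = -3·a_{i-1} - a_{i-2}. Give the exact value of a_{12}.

a_3 = 5  a_4 = -15  a_5 = 40  a_6 = -105  a_7 = 275  a_8 = -720  a_9 = 1885  a_{10} = -4935  a_{11} = 12920  a_{12} = -33825.

-33825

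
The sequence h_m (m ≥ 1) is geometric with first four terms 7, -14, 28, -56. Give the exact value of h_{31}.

Common ratio r = -2.
h_m = 7·(-2)^(m-1).
h_{31} = 7·(-2)^30 = 7516192768.

7516192768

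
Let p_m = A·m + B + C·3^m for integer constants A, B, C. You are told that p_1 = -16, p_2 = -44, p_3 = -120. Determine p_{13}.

At m = 1, 2, 3: A + B + 3C = -16; 2A + B + 9C = -44; 3A + B + 27C = -120.
Subtracting the first from the second: A + 6C = -28.
Subtracting the second from the third: A + 18C = -76.
Solving: C = -4, A = -4, then B = 0.
So p_m = -4·m + 0 + (-4)·3^m; at m=13 this is -6377344.

-6377344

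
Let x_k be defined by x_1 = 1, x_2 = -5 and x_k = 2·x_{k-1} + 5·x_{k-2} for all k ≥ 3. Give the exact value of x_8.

x_3 = -5; x_4 = -35; x_5 = -95; x_6 = -365; x_7 = -1205; x_8 = -4235.

-4235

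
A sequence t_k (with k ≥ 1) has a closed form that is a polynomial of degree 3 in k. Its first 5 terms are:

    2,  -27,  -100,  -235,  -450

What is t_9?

1st diffs: -29, -73, -135, -215.
2nd diffs: -44, -62, -80.
3rd diffs: -18, -18 (constant).
Newton forward-difference form: t_k = 2 + (-29)·C(k-1,1) + (-44)·C(k-1,2) + (-18)·C(k-1,3).
At k = 9: k-1 = 8, so t_9 = 2 - 232 - 1232 - 1008 = -2470.

-2470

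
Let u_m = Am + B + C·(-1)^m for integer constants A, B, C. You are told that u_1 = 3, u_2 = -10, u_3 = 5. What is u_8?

-4

Write the equations: A + B - C = 3; 2A + B + C = -10; 3A + B - C = 5.
Subtracting the first from the second: A + 2C = -13.
Subtracting the second from the third: A - 2C = 15.
Solving: C = -7, A = 1, then B = -5.
Hence u_8 = 1·8 + (-5) + (-7)·1 = -4.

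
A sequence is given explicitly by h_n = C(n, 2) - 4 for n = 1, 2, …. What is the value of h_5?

6

C(5, 2) = 10, so h_5 = 6.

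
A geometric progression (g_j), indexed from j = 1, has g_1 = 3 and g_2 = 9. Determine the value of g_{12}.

Common ratio r = 3.
g_j = 3·3^(j-1).
g_{12} = 3·3^11 = 531441.

531441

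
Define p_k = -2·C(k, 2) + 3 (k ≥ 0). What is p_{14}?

C(14, 2) = 91, so p_{14} = -179.

-179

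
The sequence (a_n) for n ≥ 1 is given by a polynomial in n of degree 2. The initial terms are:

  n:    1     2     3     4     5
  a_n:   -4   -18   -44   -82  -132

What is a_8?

-354

1st diffs: -14, -26, -38, -50.
2nd diffs: -12, -12, -12 (constant).
Newton forward-difference form: a_n = -4 + (-14)·C(n-1,1) + (-12)·C(n-1,2).
At n = 8: n-1 = 7, so a_8 = -4 - 98 - 252 = -354.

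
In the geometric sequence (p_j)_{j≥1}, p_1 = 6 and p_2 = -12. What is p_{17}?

393216

Common ratio r = -2.
p_j = 6·(-2)^(j-1).
p_{17} = 6·(-2)^16 = 393216.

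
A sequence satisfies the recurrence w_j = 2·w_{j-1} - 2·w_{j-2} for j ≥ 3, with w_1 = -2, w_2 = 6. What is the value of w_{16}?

w_3 = 16, w_4 = 20, w_5 = 8, …, w_{13} = 128, w_{14} = -384, w_{15} = -1024, w_{16} = -1280.

-1280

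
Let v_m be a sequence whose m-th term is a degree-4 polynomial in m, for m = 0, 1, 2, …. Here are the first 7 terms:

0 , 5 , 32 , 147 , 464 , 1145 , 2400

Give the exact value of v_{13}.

1st diffs: 5, 27, 115, 317, 681, 1255.
2nd diffs: 22, 88, 202, 364, 574.
3rd diffs: 66, 114, 162, 210.
4th diffs: 48, 48, 48 (constant).
Newton forward-difference form: v_m = 5·C(m,1) + 22·C(m,2) + 66·C(m,3) + 48·C(m,4).
At m = 13: m = 13, so v_{13} = 65 + 1716 + 18876 + 34320 = 54977.

54977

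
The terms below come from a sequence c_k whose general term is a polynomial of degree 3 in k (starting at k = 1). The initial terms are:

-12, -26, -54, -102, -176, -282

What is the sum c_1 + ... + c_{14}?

-12544

1st diffs: -14, -28, -48, -74, -106.
2nd diffs: -14, -20, -26, -32.
3rd diffs: -6, -6, -6 (constant).
Newton forward-difference form: c_k = -12 + (-14)·C(k-1,1) + (-14)·C(k-1,2) + (-6)·C(k-1,3).
Continuing: …, -426, -614, -852, -1146, …, c_{14} = -3002.
Summing k = 1..14 (14 terms) gives -12544.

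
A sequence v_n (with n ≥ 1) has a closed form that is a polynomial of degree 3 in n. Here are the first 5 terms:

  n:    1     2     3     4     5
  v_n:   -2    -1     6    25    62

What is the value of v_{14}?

2195

1st diffs: 1, 7, 19, 37.
2nd diffs: 6, 12, 18.
3rd diffs: 6, 6 (constant).
Newton forward-difference form: v_n = -2 + 1·C(n-1,1) + 6·C(n-1,2) + 6·C(n-1,3).
At n = 14: n-1 = 13, so v_{14} = -2 + 13 + 468 + 1716 = 2195.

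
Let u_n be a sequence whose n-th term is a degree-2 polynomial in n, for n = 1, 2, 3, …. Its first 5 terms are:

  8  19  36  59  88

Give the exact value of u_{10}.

1st diffs: 11, 17, 23, 29.
2nd diffs: 6, 6, 6 (constant).
Newton forward-difference form: u_n = 8 + 11·C(n-1,1) + 6·C(n-1,2).
At n = 10: n-1 = 9, so u_{10} = 8 + 99 + 216 = 323.

323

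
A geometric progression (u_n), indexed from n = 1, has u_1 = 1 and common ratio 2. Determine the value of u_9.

256

u_n = 1·2^(n-1).
u_9 = 1·2^8 = 256.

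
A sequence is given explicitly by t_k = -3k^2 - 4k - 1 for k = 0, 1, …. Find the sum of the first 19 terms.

-7030

Over k = 0..18: Σk = 171, Σk² = 2109.
Total = (-3)·2109 + (-4)·171 + (-1)·19 = -7030.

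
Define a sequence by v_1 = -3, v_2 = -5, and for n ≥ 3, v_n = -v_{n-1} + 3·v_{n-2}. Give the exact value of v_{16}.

-82379

Applying the relation repeatedly:
v_3 = -4; v_4 = -11; v_5 = -1; …; v_{13} = 6653; v_{14} = -15605; v_{15} = 35564; v_{16} = -82379.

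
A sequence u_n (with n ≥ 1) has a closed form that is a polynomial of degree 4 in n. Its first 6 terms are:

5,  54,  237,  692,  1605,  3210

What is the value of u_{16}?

143120

1st diffs: 49, 183, 455, 913, 1605.
2nd diffs: 134, 272, 458, 692.
3rd diffs: 138, 186, 234.
4th diffs: 48, 48 (constant).
So u_n = 2n^4 + 3n^3 - n^2 + n.
Evaluating at n = 16 gives u_{16} = 143120.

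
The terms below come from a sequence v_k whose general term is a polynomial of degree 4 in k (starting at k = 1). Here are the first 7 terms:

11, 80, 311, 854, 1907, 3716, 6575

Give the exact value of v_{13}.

68291

1st diffs: 69, 231, 543, 1053, 1809, 2859.
2nd diffs: 162, 312, 510, 756, 1050.
3rd diffs: 150, 198, 246, 294.
4th diffs: 48, 48, 48 (constant).
Newton forward-difference form: v_k = 11 + 69·C(k-1,1) + 162·C(k-1,2) + 150·C(k-1,3) + 48·C(k-1,4).
At k = 13: k-1 = 12, so v_{13} = 11 + 828 + 10692 + 33000 + 23760 = 68291.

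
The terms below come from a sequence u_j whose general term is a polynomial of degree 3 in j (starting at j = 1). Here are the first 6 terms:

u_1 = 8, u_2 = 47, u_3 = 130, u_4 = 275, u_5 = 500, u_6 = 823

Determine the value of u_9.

1st diffs: 39, 83, 145, 225, 323.
2nd diffs: 44, 62, 80, 98.
3rd diffs: 18, 18, 18 (constant).
So u_j = 3j^3 + 4j^2 + 6j - 5.
Evaluating at j = 9 gives u_9 = 2560.

2560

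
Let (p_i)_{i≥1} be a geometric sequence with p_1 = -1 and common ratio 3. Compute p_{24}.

-94143178827

p_i = (-1)·3^(i-1).
p_{24} = (-1)·3^23 = -94143178827.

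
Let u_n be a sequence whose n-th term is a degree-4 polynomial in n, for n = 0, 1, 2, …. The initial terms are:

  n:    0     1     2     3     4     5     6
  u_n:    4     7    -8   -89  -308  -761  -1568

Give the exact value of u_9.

1st diffs: 3, -15, -81, -219, -453, -807.
2nd diffs: -18, -66, -138, -234, -354.
3rd diffs: -48, -72, -96, -120.
4th diffs: -24, -24, -24 (constant).
So u_n = -n^4 - 2n^3 + 4n^2 + 2n + 4.
Evaluating at n = 9 gives u_9 = -7673.

-7673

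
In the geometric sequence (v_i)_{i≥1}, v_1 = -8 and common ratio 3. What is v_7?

v_i = (-8)·3^(i-1).
v_7 = (-8)·3^6 = -5832.

-5832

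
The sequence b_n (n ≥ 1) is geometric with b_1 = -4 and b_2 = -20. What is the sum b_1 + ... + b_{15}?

-30517578124

Common ratio r = 5.
b_n = (-4)·5^(n-1).
S = (-4)·(5^15 - 1)/(5 - 1) = (-4)·(30517578125 - 1)/(4) = -30517578124.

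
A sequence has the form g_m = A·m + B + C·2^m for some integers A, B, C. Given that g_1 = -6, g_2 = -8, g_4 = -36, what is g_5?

-80

The three given values yield: A + B + 2C = -6; 2A + B + 4C = -8; 4A + B + 16C = -36.
Subtracting the first from the second: A + 2C = -2.
Subtracting the second from the third: 2A + 12C = -28.
Solving: C = -3, A = 4, then B = -4.
Therefore g_5 = 20 + (-4) + (-3)·32 = -80.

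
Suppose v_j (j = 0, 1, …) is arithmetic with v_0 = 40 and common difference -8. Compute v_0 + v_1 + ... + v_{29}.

-2280

v_j = 40 + (j - 0)·(-8).
v_{29} = -192; S = 30·(40 + (-192))/2 = -2280.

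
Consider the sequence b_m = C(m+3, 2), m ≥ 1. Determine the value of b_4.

21

C(7, 2) = 21, so b_4 = 21.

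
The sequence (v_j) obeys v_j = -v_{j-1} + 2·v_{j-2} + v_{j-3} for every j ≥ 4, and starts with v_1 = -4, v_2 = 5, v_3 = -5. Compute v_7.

-54

Applying the relation repeatedly:
v_4 = 11; v_5 = -16; v_6 = 33; v_7 = -54.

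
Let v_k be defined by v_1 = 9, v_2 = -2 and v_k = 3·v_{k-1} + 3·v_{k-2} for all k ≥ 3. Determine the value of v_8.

Step forward from the initial values:
v_3 = 21;  v_4 = 57;  v_5 = 234;  v_6 = 873;  v_7 = 3321;  v_8 = 12582.

12582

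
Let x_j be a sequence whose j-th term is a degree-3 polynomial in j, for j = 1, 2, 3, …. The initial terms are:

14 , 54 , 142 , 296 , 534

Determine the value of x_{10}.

3614

1st diffs: 40, 88, 154, 238.
2nd diffs: 48, 66, 84.
3rd diffs: 18, 18 (constant).
Newton forward-difference form: x_j = 14 + 40·C(j-1,1) + 48·C(j-1,2) + 18·C(j-1,3).
At j = 10: j-1 = 9, so x_{10} = 14 + 360 + 1728 + 1512 = 3614.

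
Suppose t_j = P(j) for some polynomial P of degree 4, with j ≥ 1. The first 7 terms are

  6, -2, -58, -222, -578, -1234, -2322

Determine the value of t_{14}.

-38162

1st diffs: -8, -56, -164, -356, -656, -1088.
2nd diffs: -48, -108, -192, -300, -432.
3rd diffs: -60, -84, -108, -132.
4th diffs: -24, -24, -24 (constant).
So t_j = -j^4 + j^2 + 4j + 2.
Evaluating at j = 14 gives t_{14} = -38162.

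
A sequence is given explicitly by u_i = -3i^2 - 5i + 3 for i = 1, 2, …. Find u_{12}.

u_{12} = -3·12^2 - 5·12 + 3 = -489.

-489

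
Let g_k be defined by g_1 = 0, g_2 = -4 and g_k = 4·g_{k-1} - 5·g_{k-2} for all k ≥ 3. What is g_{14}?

g_3 = -16; g_4 = -44; g_5 = -96; …; g_{11} = 12464; g_{12} = 25876; g_{13} = 41184; g_{14} = 35356.

35356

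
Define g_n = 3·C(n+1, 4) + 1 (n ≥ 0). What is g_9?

C(10, 4) = 210, so g_9 = 631.

631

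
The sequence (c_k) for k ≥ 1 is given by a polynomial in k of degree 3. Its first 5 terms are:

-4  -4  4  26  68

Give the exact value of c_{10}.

1st diffs: 0, 8, 22, 42.
2nd diffs: 8, 14, 20.
3rd diffs: 6, 6 (constant).
Newton forward-difference form: c_k = -4 + 8·C(k-1,2) + 6·C(k-1,3).
At k = 10: k-1 = 9, so c_{10} = -4 + 288 + 504 = 788.

788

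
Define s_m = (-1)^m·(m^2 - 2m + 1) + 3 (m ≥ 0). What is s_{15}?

-193

(-1)^15 = -1; m^2 - 2m + 1 at m=15 is 196; so s_{15} = -193.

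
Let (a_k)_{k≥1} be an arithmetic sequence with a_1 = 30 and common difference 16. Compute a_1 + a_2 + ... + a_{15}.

a_k = 30 + (k - 1)·16.
a_{15} = 254; S = 15·(30 + 254)/2 = 2130.

2130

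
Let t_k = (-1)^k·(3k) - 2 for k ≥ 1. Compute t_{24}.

(-1)^24 = 1; 3k at k=24 is 72; so t_{24} = 70.

70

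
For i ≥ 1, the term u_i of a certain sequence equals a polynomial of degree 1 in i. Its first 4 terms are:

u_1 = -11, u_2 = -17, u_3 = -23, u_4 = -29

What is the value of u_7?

1st diffs: -6, -6, -6 (constant).
So u_i = -6i - 5.
Evaluating at i = 7 gives u_7 = -47.

-47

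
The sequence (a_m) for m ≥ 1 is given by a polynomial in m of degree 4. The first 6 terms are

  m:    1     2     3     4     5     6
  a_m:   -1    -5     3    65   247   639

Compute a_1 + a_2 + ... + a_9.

9171

1st diffs: -4, 8, 62, 182, 392.
2nd diffs: 12, 54, 120, 210.
3rd diffs: 42, 66, 90.
4th diffs: 24, 24 (constant).
So a_m = m^4 - 3m^3 - m^2 + 5m - 3.
Continuing: 1355, 2533, 4335.
Summing m = 1..9 (9 terms) gives 9171.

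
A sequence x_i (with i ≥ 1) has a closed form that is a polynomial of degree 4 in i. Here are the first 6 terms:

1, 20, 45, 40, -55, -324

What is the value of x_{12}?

-13320

1st diffs: 19, 25, -5, -95, -269.
2nd diffs: 6, -30, -90, -174.
3rd diffs: -36, -60, -84.
4th diffs: -24, -24 (constant).
Newton forward-difference form: x_i = 1 + 19·C(i-1,1) + 6·C(i-1,2) + (-36)·C(i-1,3) + (-24)·C(i-1,4).
At i = 12: i-1 = 11, so x_{12} = 1 + 209 + 330 - 5940 - 7920 = -13320.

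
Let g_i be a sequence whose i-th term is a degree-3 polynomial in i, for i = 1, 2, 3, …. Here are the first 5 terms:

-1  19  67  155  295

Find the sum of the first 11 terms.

1st diffs: 20, 48, 88, 140.
2nd diffs: 28, 40, 52.
3rd diffs: 12, 12 (constant).
So g_i = 2i^3 + 2i^2 - 5.
Continuing: …, 499, 779, 1147, 1615, …, g_{11} = 2899.
Summing i = 1..11 (11 terms) gives 9669.

9669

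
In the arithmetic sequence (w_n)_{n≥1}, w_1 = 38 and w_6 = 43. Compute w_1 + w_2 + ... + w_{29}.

1508

Common difference d = (43 - 38) / (6 - 1) = 1.
w_n = 38 + (n - 1)·1.
w_{29} = 66; S = 29·(38 + 66)/2 = 1508.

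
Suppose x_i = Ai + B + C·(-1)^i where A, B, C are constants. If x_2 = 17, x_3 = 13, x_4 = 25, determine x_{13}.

53

At i = 2, 3, 4: 2A + B + C = 17; 3A + B - C = 13; 4A + B + C = 25.
Subtracting the first from the second: A - 2C = -4.
Subtracting the second from the third: A + 2C = 12.
Solving: C = 4, A = 4, then B = 5.
Hence x_{13} = 4·13 + 5 + 4·(-1) = 53.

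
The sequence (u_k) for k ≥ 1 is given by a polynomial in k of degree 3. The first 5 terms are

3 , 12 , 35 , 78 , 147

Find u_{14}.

1st diffs: 9, 23, 43, 69.
2nd diffs: 14, 20, 26.
3rd diffs: 6, 6 (constant).
Newton forward-difference form: u_k = 3 + 9·C(k-1,1) + 14·C(k-1,2) + 6·C(k-1,3).
At k = 14: k-1 = 13, so u_{14} = 3 + 117 + 1092 + 1716 = 2928.

2928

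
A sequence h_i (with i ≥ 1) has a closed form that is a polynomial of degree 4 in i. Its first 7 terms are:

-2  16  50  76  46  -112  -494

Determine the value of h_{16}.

1st diffs: 18, 34, 26, -30, -158, -382.
2nd diffs: 16, -8, -56, -128, -224.
3rd diffs: -24, -48, -72, -96.
4th diffs: -24, -24, -24 (constant).
Newton forward-difference form: h_i = -2 + 18·C(i-1,1) + 16·C(i-1,2) + (-24)·C(i-1,3) + (-24)·C(i-1,4).
At i = 16: i-1 = 15, so h_{16} = -2 + 270 + 1680 - 10920 - 32760 = -41732.

-41732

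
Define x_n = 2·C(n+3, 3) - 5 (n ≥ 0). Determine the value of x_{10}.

567

C(13, 3) = 286, so x_{10} = 567.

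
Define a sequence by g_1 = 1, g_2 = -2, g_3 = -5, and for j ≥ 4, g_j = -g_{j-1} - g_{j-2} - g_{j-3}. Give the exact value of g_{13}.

1

Iterate the recurrence:
g_4 = 6;  g_5 = 1;  g_6 = -2;  g_7 = -5;  g_8 = 6;  g_9 = 1;  g_{10} = -2;  g_{11} = -5;  g_{12} = 6;  g_{13} = 1.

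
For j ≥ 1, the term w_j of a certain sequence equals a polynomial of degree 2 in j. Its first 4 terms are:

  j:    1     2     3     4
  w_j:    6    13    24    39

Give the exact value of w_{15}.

468

1st diffs: 7, 11, 15.
2nd diffs: 4, 4 (constant).
Newton forward-difference form: w_j = 6 + 7·C(j-1,1) + 4·C(j-1,2).
At j = 15: j-1 = 14, so w_{15} = 6 + 98 + 364 = 468.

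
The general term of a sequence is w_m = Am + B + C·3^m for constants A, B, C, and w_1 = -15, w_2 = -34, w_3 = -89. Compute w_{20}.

-10460353228

Write the equations: A + B + 3C = -15; 2A + B + 9C = -34; 3A + B + 27C = -89.
Subtracting the first from the second: A + 6C = -19.
Subtracting the second from the third: A + 18C = -55.
Solving: C = -3, A = -1, then B = -5.
Therefore w_{20} = -20 + (-5) + (-3)·3486784401 = -10460353228.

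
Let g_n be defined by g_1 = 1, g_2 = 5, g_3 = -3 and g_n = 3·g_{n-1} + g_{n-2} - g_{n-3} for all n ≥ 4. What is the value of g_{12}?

Iterate the recurrence:
g_4 = -5;  g_5 = -23;  g_6 = -71;  g_7 = -231;  g_8 = -741;  g_9 = -2383;  g_{10} = -7659;  g_{11} = -24619;  g_{12} = -79133.

-79133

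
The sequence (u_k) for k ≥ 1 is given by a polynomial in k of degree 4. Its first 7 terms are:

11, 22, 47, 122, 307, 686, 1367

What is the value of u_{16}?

50786

1st diffs: 11, 25, 75, 185, 379, 681.
2nd diffs: 14, 50, 110, 194, 302.
3rd diffs: 36, 60, 84, 108.
4th diffs: 24, 24, 24 (constant).
Newton forward-difference form: u_k = 11 + 11·C(k-1,1) + 14·C(k-1,2) + 36·C(k-1,3) + 24·C(k-1,4).
At k = 16: k-1 = 15, so u_{16} = 11 + 165 + 1470 + 16380 + 32760 = 50786.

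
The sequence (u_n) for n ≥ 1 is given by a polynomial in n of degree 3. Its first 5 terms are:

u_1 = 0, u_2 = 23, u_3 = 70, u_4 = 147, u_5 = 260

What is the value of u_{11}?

2030

1st diffs: 23, 47, 77, 113.
2nd diffs: 24, 30, 36.
3rd diffs: 6, 6 (constant).
So u_n = n^3 + 6n^2 - 2n - 5.
Evaluating at n = 11 gives u_{11} = 2030.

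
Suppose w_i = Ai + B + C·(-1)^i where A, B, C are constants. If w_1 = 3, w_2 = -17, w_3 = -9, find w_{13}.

-69

At i = 1, 2, 3: A + B - C = 3; 2A + B + C = -17; 3A + B - C = -9.
Subtracting the first from the second: A + 2C = -20.
Subtracting the second from the third: A - 2C = 8.
Solving: C = -7, A = -6, then B = 2.
So w_i = -6·i + 2 + (-7)·(-1)^i; at i=13 this is -69.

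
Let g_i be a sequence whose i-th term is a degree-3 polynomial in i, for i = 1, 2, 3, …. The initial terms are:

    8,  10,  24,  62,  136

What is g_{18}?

9834

1st diffs: 2, 14, 38, 74.
2nd diffs: 12, 24, 36.
3rd diffs: 12, 12 (constant).
So g_i = 2i^3 - 6i^2 + 6i + 6.
Evaluating at i = 18 gives g_{18} = 9834.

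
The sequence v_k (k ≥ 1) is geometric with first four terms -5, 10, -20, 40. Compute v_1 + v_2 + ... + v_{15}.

-54615

Common ratio r = -2.
v_k = (-5)·(-2)^(k-1).
S = (-5)·((-2)^15 - 1)/(-2 - 1) = (-5)·(-32768 - 1)/(-3) = -54615.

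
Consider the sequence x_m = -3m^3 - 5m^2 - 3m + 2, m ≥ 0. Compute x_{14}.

-9252

x_{14} = -3·14^3 - 5·14^2 - 3·14 + 2 = -9252.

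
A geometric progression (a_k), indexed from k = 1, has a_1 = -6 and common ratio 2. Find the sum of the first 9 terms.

-3066

a_k = (-6)·2^(k-1).
S = (-6)·(2^9 - 1)/(2 - 1) = (-6)·(512 - 1)/(1) = -3066.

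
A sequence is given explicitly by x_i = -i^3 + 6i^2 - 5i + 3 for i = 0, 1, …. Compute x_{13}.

x_{13} = -1·13^3 + 6·13^2 - 5·13 + 3 = -1245.

-1245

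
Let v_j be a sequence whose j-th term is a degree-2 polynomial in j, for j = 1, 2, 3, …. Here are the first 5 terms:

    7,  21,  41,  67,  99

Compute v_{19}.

1st diffs: 14, 20, 26, 32.
2nd diffs: 6, 6, 6 (constant).
So v_j = 3j^2 + 5j - 1.
Evaluating at j = 19 gives v_{19} = 1177.

1177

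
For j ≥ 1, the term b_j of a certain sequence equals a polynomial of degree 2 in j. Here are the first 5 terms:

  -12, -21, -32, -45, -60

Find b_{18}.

1st diffs: -9, -11, -13, -15.
2nd diffs: -2, -2, -2 (constant).
So b_j = -j^2 - 6j - 5.
Evaluating at j = 18 gives b_{18} = -437.

-437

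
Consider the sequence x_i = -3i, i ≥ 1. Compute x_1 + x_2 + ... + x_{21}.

-693

Over i = 1..21: Σi = 231.
Total = (-3)·231 = -693.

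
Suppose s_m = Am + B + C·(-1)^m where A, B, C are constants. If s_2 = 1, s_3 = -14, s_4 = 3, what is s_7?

-10

Write the equations: 2A + B + C = 1; 3A + B - C = -14; 4A + B + C = 3.
Subtracting the first from the second: A - 2C = -15.
Subtracting the second from the third: A + 2C = 17.
Solving: C = 8, A = 1, then B = -9.
Therefore s_7 = 7 + (-9) + 8·(-1) = -10.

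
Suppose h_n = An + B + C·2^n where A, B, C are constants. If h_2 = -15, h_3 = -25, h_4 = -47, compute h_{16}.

At n = 2, 3, 4: 2A + B + 4C = -15; 3A + B + 8C = -25; 4A + B + 16C = -47.
Subtracting the first from the second: A + 4C = -10.
Subtracting the second from the third: A + 8C = -22.
Solving: C = -3, A = 2, then B = -7.
Therefore h_{16} = 32 + (-7) + (-3)·65536 = -196583.

-196583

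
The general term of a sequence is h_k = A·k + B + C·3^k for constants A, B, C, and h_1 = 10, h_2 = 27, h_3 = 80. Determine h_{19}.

At k = 1, 2, 3: A + B + 3C = 10; 2A + B + 9C = 27; 3A + B + 27C = 80.
Subtracting the first from the second: A + 6C = 17.
Subtracting the second from the third: A + 18C = 53.
Solving: C = 3, A = -1, then B = 2.
Therefore h_{19} = -19 + 2 + 3·1162261467 = 3486784384.

3486784384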